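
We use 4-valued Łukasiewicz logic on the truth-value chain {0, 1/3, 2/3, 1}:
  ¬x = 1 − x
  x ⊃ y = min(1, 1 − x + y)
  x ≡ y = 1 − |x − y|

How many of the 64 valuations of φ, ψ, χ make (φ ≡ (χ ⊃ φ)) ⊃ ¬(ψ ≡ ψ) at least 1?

value 1: 4 assignments (counts)
value 2/3: 12 assignments
value 1/3: 20 assignments
value 0: 28 assignments
So 4 of the 64 assignments meet the threshold.

4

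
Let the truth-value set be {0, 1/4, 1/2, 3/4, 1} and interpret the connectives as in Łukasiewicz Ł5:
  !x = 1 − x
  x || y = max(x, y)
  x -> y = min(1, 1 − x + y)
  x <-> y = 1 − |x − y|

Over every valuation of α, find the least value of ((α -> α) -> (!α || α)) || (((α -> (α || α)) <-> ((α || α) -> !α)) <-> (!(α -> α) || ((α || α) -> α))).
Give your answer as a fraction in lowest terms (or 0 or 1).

Take α = 3/4:
α -> α = 3/4 -> 3/4 = 1
!α = !3/4 = 1/4
!α || α = 1/4 || 3/4 = 3/4
(α -> α) -> (!α || α) = 1 -> 3/4 = 3/4
α || α = 3/4 || 3/4 = 3/4
α -> (α || α) = 3/4 -> 3/4 = 1
α || α = 3/4 || 3/4 = 3/4
!α = !3/4 = 1/4
(α || α) -> !α = 3/4 -> 1/4 = 1/2
(α -> (α || α)) <-> ((α || α) -> !α) = 1 <-> 1/2 = 1/2
α -> α = 3/4 -> 3/4 = 1
!(α -> α) = !1 = 0
α || α = 3/4 || 3/4 = 3/4
(α || α) -> α = 3/4 -> 3/4 = 1
!(α -> α) || ((α || α) -> α) = 0 || 1 = 1
((α -> (α || α)) <-> ((α || α) -> !α)) <-> (!(α -> α) || ((α || α) -> α)) = 1/2 <-> 1 = 1/2
((α -> α) -> (!α || α)) || (((α -> (α || α)) <-> ((α || α) -> !α)) <-> (!(α -> α) || ((α || α) -> α))) = 3/4 || 1/2 = 3/4
No assignment yields a value below 3/4, so this is the minimum.

3/4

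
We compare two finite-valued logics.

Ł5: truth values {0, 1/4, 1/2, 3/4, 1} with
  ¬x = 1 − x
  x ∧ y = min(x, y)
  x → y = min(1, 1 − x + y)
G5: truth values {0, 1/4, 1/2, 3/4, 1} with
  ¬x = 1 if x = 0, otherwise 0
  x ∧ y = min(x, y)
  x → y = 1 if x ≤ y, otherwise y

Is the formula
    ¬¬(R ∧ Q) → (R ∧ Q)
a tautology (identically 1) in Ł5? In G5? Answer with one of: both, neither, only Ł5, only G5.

only Ł5

In Ł5: every assignment gives 1 — tautology.
In G5: at Q = 1/4, R = 1/4 the value is 1/4 — not a tautology.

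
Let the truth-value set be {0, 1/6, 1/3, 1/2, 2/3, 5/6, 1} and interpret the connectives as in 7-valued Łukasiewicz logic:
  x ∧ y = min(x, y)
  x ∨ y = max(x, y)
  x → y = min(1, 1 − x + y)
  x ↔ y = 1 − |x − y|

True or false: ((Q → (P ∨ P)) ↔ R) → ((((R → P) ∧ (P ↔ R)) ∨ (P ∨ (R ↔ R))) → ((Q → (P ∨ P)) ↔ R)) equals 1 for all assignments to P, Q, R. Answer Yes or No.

Yes

At P = 1, Q = 1/3, R = 1/2, for instance:
P ∨ P = 1 ∨ 1 = 1
Q → (P ∨ P) = 1/3 → 1 = 1
(Q → (P ∨ P)) ↔ R = 1 ↔ 1/2 = 1/2
R → P = 1/2 → 1 = 1
P ↔ R = 1 ↔ 1/2 = 1/2
(R → P) ∧ (P ↔ R) = 1 ∧ 1/2 = 1/2
R ↔ R = 1/2 ↔ 1/2 = 1
P ∨ (R ↔ R) = 1 ∨ 1 = 1
((R → P) ∧ (P ↔ R)) ∨ (P ∨ (R ↔ R)) = 1/2 ∨ 1 = 1
(((R → P) ∧ (P ↔ R)) ∨ (P ∨ (R ↔ R))) → ((Q → (P ∨ P)) ↔ R) = 1 → 1/2 = 1/2
((Q → (P ∨ P)) ↔ R) → ((((R → P) ∧ (P ↔ R)) ∨ (P ∨ (R ↔ R))) → ((Q → (P ∨ P)) ↔ R)) = 1/2 → 1/2 = 1
and checking the remaining 342 assignments likewise gives ≥ 1 in every case.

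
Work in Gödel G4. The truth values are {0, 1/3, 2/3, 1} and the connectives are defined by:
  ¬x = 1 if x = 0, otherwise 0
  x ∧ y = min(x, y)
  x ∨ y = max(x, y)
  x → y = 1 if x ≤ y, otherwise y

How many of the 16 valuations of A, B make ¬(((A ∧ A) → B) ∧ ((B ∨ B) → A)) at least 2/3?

6

A = 0, B = 0 ↦ 0  <
A = 0, B = 1/3 ↦ 1  ≥
A = 0, B = 2/3 ↦ 1  ≥
A = 0, B = 1 ↦ 1  ≥
A = 1/3, B = 0 ↦ 1  ≥
A = 1/3, B = 1/3 ↦ 0  <
A = 1/3, B = 2/3 ↦ 0  <
A = 1/3, B = 1 ↦ 0  <
A = 2/3, B = 0 ↦ 1  ≥
A = 2/3, B = 1/3 ↦ 0  <
A = 2/3, B = 2/3 ↦ 0  <
A = 2/3, B = 1 ↦ 0  <
A = 1, B = 0 ↦ 1  ≥
A = 1, B = 1/3 ↦ 0  <
A = 1, B = 2/3 ↦ 0  <
A = 1, B = 1 ↦ 0  <
So 6 of the 16 assignments meet the threshold.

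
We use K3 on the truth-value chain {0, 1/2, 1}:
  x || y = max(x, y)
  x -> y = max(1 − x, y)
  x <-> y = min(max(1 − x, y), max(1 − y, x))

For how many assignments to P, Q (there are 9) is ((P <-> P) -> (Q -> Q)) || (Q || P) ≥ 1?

7

P = 0, Q = 0 ↦ 1  ≥
P = 0, Q = 1/2 ↦ 1/2  <
P = 0, Q = 1 ↦ 1  ≥
P = 1/2, Q = 0 ↦ 1  ≥
P = 1/2, Q = 1/2 ↦ 1/2  <
P = 1/2, Q = 1 ↦ 1  ≥
P = 1, Q = 0 ↦ 1  ≥
P = 1, Q = 1/2 ↦ 1  ≥
P = 1, Q = 1 ↦ 1  ≥
So 7 of the 9 assignments meet the threshold.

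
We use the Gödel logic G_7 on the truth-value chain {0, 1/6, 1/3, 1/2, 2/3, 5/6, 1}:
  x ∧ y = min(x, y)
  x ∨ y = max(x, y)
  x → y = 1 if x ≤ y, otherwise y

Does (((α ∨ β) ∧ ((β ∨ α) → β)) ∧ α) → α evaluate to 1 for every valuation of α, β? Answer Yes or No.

At α = 2/3, β = 1/6, for instance:
α ∨ β = 2/3 ∨ 1/6 = 2/3
β ∨ α = 1/6 ∨ 2/3 = 2/3
(β ∨ α) → β = 2/3 → 1/6 = 1/6
(α ∨ β) ∧ ((β ∨ α) → β) = 2/3 ∧ 1/6 = 1/6
((α ∨ β) ∧ ((β ∨ α) → β)) ∧ α = 1/6 ∧ 2/3 = 1/6
(((α ∨ β) ∧ ((β ∨ α) → β)) ∧ α) → α = 1/6 → 2/3 = 1
and checking the remaining 48 assignments likewise gives ≥ 1 in every case.

Yes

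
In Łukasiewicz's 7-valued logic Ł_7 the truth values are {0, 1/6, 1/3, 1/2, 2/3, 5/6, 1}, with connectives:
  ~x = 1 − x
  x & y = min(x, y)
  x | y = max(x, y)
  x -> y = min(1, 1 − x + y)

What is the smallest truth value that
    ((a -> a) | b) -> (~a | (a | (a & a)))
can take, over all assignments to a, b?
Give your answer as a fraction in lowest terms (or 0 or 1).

Take a = 1/2, b = 0:
a -> a = 1/2 -> 1/2 = 1
(a -> a) | b = 1 | 0 = 1
~a = ~1/2 = 1/2
a & a = 1/2 & 1/2 = 1/2
a | (a & a) = 1/2 | 1/2 = 1/2
~a | (a | (a & a)) = 1/2 | 1/2 = 1/2
((a -> a) | b) -> (~a | (a | (a & a))) = 1 -> 1/2 = 1/2
No assignment yields a value below 1/2, so this is the minimum.

1/2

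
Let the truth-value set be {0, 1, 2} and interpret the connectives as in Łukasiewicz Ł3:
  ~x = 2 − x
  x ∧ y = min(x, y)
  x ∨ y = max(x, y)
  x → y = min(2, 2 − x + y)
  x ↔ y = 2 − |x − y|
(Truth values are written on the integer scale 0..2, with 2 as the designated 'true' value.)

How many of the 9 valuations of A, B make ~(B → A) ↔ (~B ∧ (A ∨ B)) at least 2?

3

A = 0, B = 0 ↦ 2  ≥
A = 0, B = 1 ↦ 2  ≥
A = 0, B = 2 ↦ 0  <
A = 1, B = 0 ↦ 1  <
A = 1, B = 1 ↦ 1  <
A = 1, B = 2 ↦ 1  <
A = 2, B = 0 ↦ 0  <
A = 2, B = 1 ↦ 1  <
A = 2, B = 2 ↦ 2  ≥
So 3 of the 9 assignments meet the threshold.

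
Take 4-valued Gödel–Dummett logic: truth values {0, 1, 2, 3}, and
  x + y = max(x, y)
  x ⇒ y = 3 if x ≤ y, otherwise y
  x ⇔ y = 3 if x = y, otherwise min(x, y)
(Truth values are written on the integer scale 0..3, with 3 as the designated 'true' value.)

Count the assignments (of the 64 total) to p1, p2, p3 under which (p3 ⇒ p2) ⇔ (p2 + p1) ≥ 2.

45

value 3: 32 assignments (counts)
value 2: 13 assignments (counts)
value 1: 9 assignments
value 0: 10 assignments
So 45 of the 64 assignments meet the threshold.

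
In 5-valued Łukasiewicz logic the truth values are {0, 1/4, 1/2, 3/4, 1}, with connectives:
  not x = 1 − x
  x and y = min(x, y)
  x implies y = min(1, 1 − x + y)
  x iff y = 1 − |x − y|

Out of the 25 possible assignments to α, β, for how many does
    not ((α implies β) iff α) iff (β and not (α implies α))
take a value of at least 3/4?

8

value 1: 3 assignments (counts)
value 3/4: 5 assignments (counts)
value 1/2: 6 assignments
value 1/4: 5 assignments
value 0: 6 assignments
So 8 of the 25 assignments meet the threshold.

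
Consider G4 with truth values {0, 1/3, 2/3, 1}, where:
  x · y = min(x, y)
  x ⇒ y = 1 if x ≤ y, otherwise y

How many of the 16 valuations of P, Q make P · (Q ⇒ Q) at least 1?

P = 0, Q = 0 ↦ 0  <
P = 0, Q = 1/3 ↦ 0  <
P = 0, Q = 2/3 ↦ 0  <
P = 0, Q = 1 ↦ 0  <
P = 1/3, Q = 0 ↦ 1/3  <
P = 1/3, Q = 1/3 ↦ 1/3  <
P = 1/3, Q = 2/3 ↦ 1/3  <
P = 1/3, Q = 1 ↦ 1/3  <
P = 2/3, Q = 0 ↦ 2/3  <
P = 2/3, Q = 1/3 ↦ 2/3  <
P = 2/3, Q = 2/3 ↦ 2/3  <
P = 2/3, Q = 1 ↦ 2/3  <
P = 1, Q = 0 ↦ 1  ≥
P = 1, Q = 1/3 ↦ 1  ≥
P = 1, Q = 2/3 ↦ 1  ≥
P = 1, Q = 1 ↦ 1  ≥
So 4 of the 16 assignments meet the threshold.

4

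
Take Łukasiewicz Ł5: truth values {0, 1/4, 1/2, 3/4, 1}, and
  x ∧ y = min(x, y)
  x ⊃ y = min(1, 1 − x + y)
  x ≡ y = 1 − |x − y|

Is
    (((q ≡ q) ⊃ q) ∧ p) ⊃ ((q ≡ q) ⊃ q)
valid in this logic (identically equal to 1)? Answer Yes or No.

Yes

At p = 3/4, q = 0, for instance:
q ≡ q = 0 ≡ 0 = 1
(q ≡ q) ⊃ q = 1 ⊃ 0 = 0
((q ≡ q) ⊃ q) ∧ p = 0 ∧ 3/4 = 0
(((q ≡ q) ⊃ q) ∧ p) ⊃ ((q ≡ q) ⊃ q) = 0 ⊃ 0 = 1
and checking the remaining 24 assignments likewise gives ≥ 1 in every case.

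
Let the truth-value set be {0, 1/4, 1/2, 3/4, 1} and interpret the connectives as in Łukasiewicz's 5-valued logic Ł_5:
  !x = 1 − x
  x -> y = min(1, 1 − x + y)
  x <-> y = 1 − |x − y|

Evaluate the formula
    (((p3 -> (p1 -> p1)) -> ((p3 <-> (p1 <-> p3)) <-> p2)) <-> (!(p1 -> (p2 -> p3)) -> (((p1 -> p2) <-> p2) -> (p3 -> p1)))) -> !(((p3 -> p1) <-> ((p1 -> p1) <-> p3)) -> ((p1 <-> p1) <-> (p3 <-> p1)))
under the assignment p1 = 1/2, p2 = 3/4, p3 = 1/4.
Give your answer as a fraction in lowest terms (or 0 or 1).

p1 -> p1 = 1/2 -> 1/2 = 1
p3 -> (p1 -> p1) = 1/4 -> 1 = 1
p1 <-> p3 = 1/2 <-> 1/4 = 3/4
p3 <-> (p1 <-> p3) = 1/4 <-> 3/4 = 1/2
(p3 <-> (p1 <-> p3)) <-> p2 = 1/2 <-> 3/4 = 3/4
(p3 -> (p1 -> p1)) -> ((p3 <-> (p1 <-> p3)) <-> p2) = 1 -> 3/4 = 3/4
p2 -> p3 = 3/4 -> 1/4 = 1/2
p1 -> (p2 -> p3) = 1/2 -> 1/2 = 1
!(p1 -> (p2 -> p3)) = !1 = 0
p1 -> p2 = 1/2 -> 3/4 = 1
(p1 -> p2) <-> p2 = 1 <-> 3/4 = 3/4
p3 -> p1 = 1/4 -> 1/2 = 1
((p1 -> p2) <-> p2) -> (p3 -> p1) = 3/4 -> 1 = 1
!(p1 -> (p2 -> p3)) -> (((p1 -> p2) <-> p2) -> (p3 -> p1)) = 0 -> 1 = 1
((p3 -> (p1 -> p1)) -> ((p3 <-> (p1 <-> p3)) <-> p2)) <-> (!(p1 -> (p2 -> p3)) -> (((p1 -> p2) <-> p2) -> (p3 -> p1))) = 3/4 <-> 1 = 3/4
p3 -> p1 = 1/4 -> 1/2 = 1
p1 -> p1 = 1/2 -> 1/2 = 1
(p1 -> p1) <-> p3 = 1 <-> 1/4 = 1/4
(p3 -> p1) <-> ((p1 -> p1) <-> p3) = 1 <-> 1/4 = 1/4
p1 <-> p1 = 1/2 <-> 1/2 = 1
p3 <-> p1 = 1/4 <-> 1/2 = 3/4
(p1 <-> p1) <-> (p3 <-> p1) = 1 <-> 3/4 = 3/4
((p3 -> p1) <-> ((p1 -> p1) <-> p3)) -> ((p1 <-> p1) <-> (p3 <-> p1)) = 1/4 -> 3/4 = 1
!(((p3 -> p1) <-> ((p1 -> p1) <-> p3)) -> ((p1 <-> p1) <-> (p3 <-> p1))) = !1 = 0
(((p3 -> (p1 -> p1)) -> ((p3 <-> (p1 <-> p3)) <-> p2)) <-> (!(p1 -> (p2 -> p3)) -> (((p1 -> p2) <-> p2) -> (p3 -> p1)))) -> !(((p3 -> p1) <-> ((p1 -> p1) <-> p3)) -> ((p1 <-> p1) <-> (p3 <-> p1))) = 3/4 -> 0 = 1/4

1/4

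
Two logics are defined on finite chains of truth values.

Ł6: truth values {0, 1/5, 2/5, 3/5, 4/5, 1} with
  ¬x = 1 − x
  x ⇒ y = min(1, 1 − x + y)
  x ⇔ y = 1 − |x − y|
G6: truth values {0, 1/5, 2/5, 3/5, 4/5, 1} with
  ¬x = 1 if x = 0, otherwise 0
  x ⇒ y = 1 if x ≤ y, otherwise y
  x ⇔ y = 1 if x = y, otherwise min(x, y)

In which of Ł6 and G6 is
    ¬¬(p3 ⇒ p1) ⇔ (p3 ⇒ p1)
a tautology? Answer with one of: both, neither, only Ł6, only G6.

only Ł6

In Ł6: every assignment gives 1 — tautology.
In G6: at p1 = 1/5, p3 = 2/5 the value is 1/5 — not a tautology.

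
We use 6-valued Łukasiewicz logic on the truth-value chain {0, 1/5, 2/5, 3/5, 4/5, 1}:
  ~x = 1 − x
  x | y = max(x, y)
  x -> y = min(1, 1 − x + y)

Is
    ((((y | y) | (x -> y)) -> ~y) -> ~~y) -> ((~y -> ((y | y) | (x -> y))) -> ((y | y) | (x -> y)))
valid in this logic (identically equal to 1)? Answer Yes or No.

No

Counterexample: take x = 4/5, y = 3/5.
y | y = 3/5 | 3/5 = 3/5
x -> y = 4/5 -> 3/5 = 4/5
(y | y) | (x -> y) = 3/5 | 4/5 = 4/5
~y = ~3/5 = 2/5
((y | y) | (x -> y)) -> ~y = 4/5 -> 2/5 = 3/5
~y = ~3/5 = 2/5
~~y = ~2/5 = 3/5
(((y | y) | (x -> y)) -> ~y) -> ~~y = 3/5 -> 3/5 = 1
~y = ~3/5 = 2/5
y | y = 3/5 | 3/5 = 3/5
x -> y = 4/5 -> 3/5 = 4/5
(y | y) | (x -> y) = 3/5 | 4/5 = 4/5
~y -> ((y | y) | (x -> y)) = 2/5 -> 4/5 = 1
y | y = 3/5 | 3/5 = 3/5
x -> y = 4/5 -> 3/5 = 4/5
(y | y) | (x -> y) = 3/5 | 4/5 = 4/5
(~y -> ((y | y) | (x -> y))) -> ((y | y) | (x -> y)) = 1 -> 4/5 = 4/5
((((y | y) | (x -> y)) -> ~y) -> ~~y) -> ((~y -> ((y | y) | (x -> y))) -> ((y | y) | (x -> y))) = 1 -> 4/5 = 4/5
This gives 4/5 ≠ 1.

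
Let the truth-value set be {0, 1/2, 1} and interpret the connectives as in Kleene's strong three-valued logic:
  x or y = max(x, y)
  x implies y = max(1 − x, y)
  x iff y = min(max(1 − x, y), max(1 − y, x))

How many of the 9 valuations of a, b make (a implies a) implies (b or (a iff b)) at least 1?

a = 0, b = 0 ↦ 1  ≥
a = 0, b = 1/2 ↦ 1/2  <
a = 0, b = 1 ↦ 1  ≥
a = 1/2, b = 0 ↦ 1/2  <
a = 1/2, b = 1/2 ↦ 1/2  <
a = 1/2, b = 1 ↦ 1  ≥
a = 1, b = 0 ↦ 0  <
a = 1, b = 1/2 ↦ 1/2  <
a = 1, b = 1 ↦ 1  ≥
So 4 of the 9 assignments meet the threshold.

4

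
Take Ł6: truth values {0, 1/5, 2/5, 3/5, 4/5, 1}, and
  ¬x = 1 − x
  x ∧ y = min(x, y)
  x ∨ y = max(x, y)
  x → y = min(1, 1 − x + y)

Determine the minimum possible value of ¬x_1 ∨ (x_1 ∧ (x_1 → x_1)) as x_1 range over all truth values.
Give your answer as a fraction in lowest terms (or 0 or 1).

Take x_1 = 2/5:
¬x_1 = ¬2/5 = 3/5
x_1 → x_1 = 2/5 → 2/5 = 1
x_1 ∧ (x_1 → x_1) = 2/5 ∧ 1 = 2/5
¬x_1 ∨ (x_1 ∧ (x_1 → x_1)) = 3/5 ∨ 2/5 = 3/5
No assignment yields a value below 3/5, so this is the minimum.

3/5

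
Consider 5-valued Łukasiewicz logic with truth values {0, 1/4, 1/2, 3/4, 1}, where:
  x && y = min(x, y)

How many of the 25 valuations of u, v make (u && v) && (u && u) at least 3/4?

value 1: 1 assignment (counts)
value 3/4: 3 assignments (counts)
value 1/2: 5 assignments
value 1/4: 7 assignments
value 0: 9 assignments
So 4 of the 25 assignments meet the threshold.

4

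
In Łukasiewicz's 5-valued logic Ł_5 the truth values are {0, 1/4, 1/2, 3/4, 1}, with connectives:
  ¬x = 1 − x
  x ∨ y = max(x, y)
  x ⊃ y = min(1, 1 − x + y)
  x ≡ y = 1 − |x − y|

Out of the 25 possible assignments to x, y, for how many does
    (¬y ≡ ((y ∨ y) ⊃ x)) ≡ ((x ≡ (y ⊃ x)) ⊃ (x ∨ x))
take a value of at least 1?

7

value 1: 7 assignments (counts)
value 3/4: 7 assignments
value 1/2: 6 assignments
value 1/4: 3 assignments
value 0: 2 assignments
So 7 of the 25 assignments meet the threshold.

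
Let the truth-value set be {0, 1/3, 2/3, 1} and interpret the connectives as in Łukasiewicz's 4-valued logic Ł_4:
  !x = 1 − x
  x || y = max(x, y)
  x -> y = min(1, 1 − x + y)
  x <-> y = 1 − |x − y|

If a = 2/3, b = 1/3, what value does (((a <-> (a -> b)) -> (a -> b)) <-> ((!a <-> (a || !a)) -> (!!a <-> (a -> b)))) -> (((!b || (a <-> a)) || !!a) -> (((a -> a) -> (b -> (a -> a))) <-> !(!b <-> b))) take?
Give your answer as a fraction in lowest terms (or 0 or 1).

a -> b = 2/3 -> 1/3 = 2/3
a <-> (a -> b) = 2/3 <-> 2/3 = 1
a -> b = 2/3 -> 1/3 = 2/3
(a <-> (a -> b)) -> (a -> b) = 1 -> 2/3 = 2/3
!a = !2/3 = 1/3
!a = !2/3 = 1/3
a || !a = 2/3 || 1/3 = 2/3
!a <-> (a || !a) = 1/3 <-> 2/3 = 2/3
!a = !2/3 = 1/3
!!a = !1/3 = 2/3
a -> b = 2/3 -> 1/3 = 2/3
!!a <-> (a -> b) = 2/3 <-> 2/3 = 1
(!a <-> (a || !a)) -> (!!a <-> (a -> b)) = 2/3 -> 1 = 1
((a <-> (a -> b)) -> (a -> b)) <-> ((!a <-> (a || !a)) -> (!!a <-> (a -> b))) = 2/3 <-> 1 = 2/3
!b = !1/3 = 2/3
a <-> a = 2/3 <-> 2/3 = 1
!b || (a <-> a) = 2/3 || 1 = 1
!a = !2/3 = 1/3
!!a = !1/3 = 2/3
(!b || (a <-> a)) || !!a = 1 || 2/3 = 1
a -> a = 2/3 -> 2/3 = 1
a -> a = 2/3 -> 2/3 = 1
b -> (a -> a) = 1/3 -> 1 = 1
(a -> a) -> (b -> (a -> a)) = 1 -> 1 = 1
!b = !1/3 = 2/3
!b <-> b = 2/3 <-> 1/3 = 2/3
!(!b <-> b) = !2/3 = 1/3
((a -> a) -> (b -> (a -> a))) <-> !(!b <-> b) = 1 <-> 1/3 = 1/3
((!b || (a <-> a)) || !!a) -> (((a -> a) -> (b -> (a -> a))) <-> !(!b <-> b)) = 1 -> 1/3 = 1/3
(((a <-> (a -> b)) -> (a -> b)) <-> ((!a <-> (a || !a)) -> (!!a <-> (a -> b)))) -> (((!b || (a <-> a)) || !!a) -> (((a -> a) -> (b -> (a -> a))) <-> !(!b <-> b))) = 2/3 -> 1/3 = 2/3

2/3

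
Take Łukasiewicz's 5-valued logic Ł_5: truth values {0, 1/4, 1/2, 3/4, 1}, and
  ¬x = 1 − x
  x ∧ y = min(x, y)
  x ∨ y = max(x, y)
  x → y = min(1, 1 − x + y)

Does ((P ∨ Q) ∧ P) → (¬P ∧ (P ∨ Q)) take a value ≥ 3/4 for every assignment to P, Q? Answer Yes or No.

No

Counterexample: take P = 3/4, Q = 0.
P ∨ Q = 3/4 ∨ 0 = 3/4
(P ∨ Q) ∧ P = 3/4 ∧ 3/4 = 3/4
¬P = ¬3/4 = 1/4
P ∨ Q = 3/4 ∨ 0 = 3/4
¬P ∧ (P ∨ Q) = 1/4 ∧ 3/4 = 1/4
((P ∨ Q) ∧ P) → (¬P ∧ (P ∨ Q)) = 3/4 → 1/4 = 1/2
This gives 1/2, which is below 3/4.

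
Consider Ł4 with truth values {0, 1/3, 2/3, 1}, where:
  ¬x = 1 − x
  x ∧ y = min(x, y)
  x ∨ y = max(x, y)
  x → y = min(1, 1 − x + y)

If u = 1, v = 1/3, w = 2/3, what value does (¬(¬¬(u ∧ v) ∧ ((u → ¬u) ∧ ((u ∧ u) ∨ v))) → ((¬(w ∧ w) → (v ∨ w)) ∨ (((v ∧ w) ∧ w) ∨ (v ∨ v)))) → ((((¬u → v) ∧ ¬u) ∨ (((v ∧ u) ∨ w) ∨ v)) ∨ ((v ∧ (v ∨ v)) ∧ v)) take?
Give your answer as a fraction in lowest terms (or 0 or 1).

2/3

u ∧ v = 1 ∧ 1/3 = 1/3
¬(u ∧ v) = ¬1/3 = 2/3
¬¬(u ∧ v) = ¬2/3 = 1/3
¬u = ¬1 = 0
u → ¬u = 1 → 0 = 0
u ∧ u = 1 ∧ 1 = 1
(u ∧ u) ∨ v = 1 ∨ 1/3 = 1
(u → ¬u) ∧ ((u ∧ u) ∨ v) = 0 ∧ 1 = 0
¬¬(u ∧ v) ∧ ((u → ¬u) ∧ ((u ∧ u) ∨ v)) = 1/3 ∧ 0 = 0
¬(¬¬(u ∧ v) ∧ ((u → ¬u) ∧ ((u ∧ u) ∨ v))) = ¬0 = 1
w ∧ w = 2/3 ∧ 2/3 = 2/3
¬(w ∧ w) = ¬2/3 = 1/3
v ∨ w = 1/3 ∨ 2/3 = 2/3
¬(w ∧ w) → (v ∨ w) = 1/3 → 2/3 = 1
v ∧ w = 1/3 ∧ 2/3 = 1/3
(v ∧ w) ∧ w = 1/3 ∧ 2/3 = 1/3
v ∨ v = 1/3 ∨ 1/3 = 1/3
((v ∧ w) ∧ w) ∨ (v ∨ v) = 1/3 ∨ 1/3 = 1/3
(¬(w ∧ w) → (v ∨ w)) ∨ (((v ∧ w) ∧ w) ∨ (v ∨ v)) = 1 ∨ 1/3 = 1
¬(¬¬(u ∧ v) ∧ ((u → ¬u) ∧ ((u ∧ u) ∨ v))) → ((¬(w ∧ w) → (v ∨ w)) ∨ (((v ∧ w) ∧ w) ∨ (v ∨ v))) = 1 → 1 = 1
¬u = ¬1 = 0
¬u → v = 0 → 1/3 = 1
¬u = ¬1 = 0
(¬u → v) ∧ ¬u = 1 ∧ 0 = 0
v ∧ u = 1/3 ∧ 1 = 1/3
(v ∧ u) ∨ w = 1/3 ∨ 2/3 = 2/3
((v ∧ u) ∨ w) ∨ v = 2/3 ∨ 1/3 = 2/3
((¬u → v) ∧ ¬u) ∨ (((v ∧ u) ∨ w) ∨ v) = 0 ∨ 2/3 = 2/3
v ∨ v = 1/3 ∨ 1/3 = 1/3
v ∧ (v ∨ v) = 1/3 ∧ 1/3 = 1/3
(v ∧ (v ∨ v)) ∧ v = 1/3 ∧ 1/3 = 1/3
(((¬u → v) ∧ ¬u) ∨ (((v ∧ u) ∨ w) ∨ v)) ∨ ((v ∧ (v ∨ v)) ∧ v) = 2/3 ∨ 1/3 = 2/3
(¬(¬¬(u ∧ v) ∧ ((u → ¬u) ∧ ((u ∧ u) ∨ v))) → ((¬(w ∧ w) → (v ∨ w)) ∨ (((v ∧ w) ∧ w) ∨ (v ∨ v)))) → ((((¬u → v) ∧ ¬u) ∨ (((v ∧ u) ∨ w) ∨ v)) ∨ ((v ∧ (v ∨ v)) ∧ v)) = 1 → 2/3 = 2/3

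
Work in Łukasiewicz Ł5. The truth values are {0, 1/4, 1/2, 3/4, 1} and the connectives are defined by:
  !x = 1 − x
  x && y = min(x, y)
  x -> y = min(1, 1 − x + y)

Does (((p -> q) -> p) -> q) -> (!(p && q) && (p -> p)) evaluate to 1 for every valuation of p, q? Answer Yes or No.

No

Counterexample: take p = 1/4, q = 1/4.
p -> q = 1/4 -> 1/4 = 1
(p -> q) -> p = 1 -> 1/4 = 1/4
((p -> q) -> p) -> q = 1/4 -> 1/4 = 1
p && q = 1/4 && 1/4 = 1/4
!(p && q) = !1/4 = 3/4
p -> p = 1/4 -> 1/4 = 1
!(p && q) && (p -> p) = 3/4 && 1 = 3/4
(((p -> q) -> p) -> q) -> (!(p && q) && (p -> p)) = 1 -> 3/4 = 3/4
This gives 3/4 ≠ 1.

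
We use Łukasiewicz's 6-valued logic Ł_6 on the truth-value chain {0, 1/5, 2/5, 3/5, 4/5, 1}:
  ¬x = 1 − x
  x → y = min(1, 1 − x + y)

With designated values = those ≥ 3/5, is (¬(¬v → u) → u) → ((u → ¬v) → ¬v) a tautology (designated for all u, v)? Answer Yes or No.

No

Counterexample: take u = 0, v = 4/5.
¬v = ¬4/5 = 1/5
¬v → u = 1/5 → 0 = 4/5
¬(¬v → u) = ¬4/5 = 1/5
¬(¬v → u) → u = 1/5 → 0 = 4/5
¬v = ¬4/5 = 1/5
u → ¬v = 0 → 1/5 = 1
¬v = ¬4/5 = 1/5
(u → ¬v) → ¬v = 1 → 1/5 = 1/5
(¬(¬v → u) → u) → ((u → ¬v) → ¬v) = 4/5 → 1/5 = 2/5
This gives 2/5, which is below 3/5.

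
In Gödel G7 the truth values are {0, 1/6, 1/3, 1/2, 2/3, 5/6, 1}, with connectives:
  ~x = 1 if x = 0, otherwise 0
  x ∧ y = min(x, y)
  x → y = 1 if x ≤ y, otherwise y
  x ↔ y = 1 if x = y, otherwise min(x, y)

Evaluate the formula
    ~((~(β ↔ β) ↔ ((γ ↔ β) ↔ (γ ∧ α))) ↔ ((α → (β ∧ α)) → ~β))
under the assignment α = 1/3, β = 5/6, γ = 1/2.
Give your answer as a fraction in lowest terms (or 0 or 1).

0

β ↔ β = 5/6 ↔ 5/6 = 1
~(β ↔ β) = ~1 = 0
γ ↔ β = 1/2 ↔ 5/6 = 1/2
γ ∧ α = 1/2 ∧ 1/3 = 1/3
(γ ↔ β) ↔ (γ ∧ α) = 1/2 ↔ 1/3 = 1/3
~(β ↔ β) ↔ ((γ ↔ β) ↔ (γ ∧ α)) = 0 ↔ 1/3 = 0
β ∧ α = 5/6 ∧ 1/3 = 1/3
α → (β ∧ α) = 1/3 → 1/3 = 1
~β = ~5/6 = 0
(α → (β ∧ α)) → ~β = 1 → 0 = 0
(~(β ↔ β) ↔ ((γ ↔ β) ↔ (γ ∧ α))) ↔ ((α → (β ∧ α)) → ~β) = 0 ↔ 0 = 1
~((~(β ↔ β) ↔ ((γ ↔ β) ↔ (γ ∧ α))) ↔ ((α → (β ∧ α)) → ~β)) = ~1 = 0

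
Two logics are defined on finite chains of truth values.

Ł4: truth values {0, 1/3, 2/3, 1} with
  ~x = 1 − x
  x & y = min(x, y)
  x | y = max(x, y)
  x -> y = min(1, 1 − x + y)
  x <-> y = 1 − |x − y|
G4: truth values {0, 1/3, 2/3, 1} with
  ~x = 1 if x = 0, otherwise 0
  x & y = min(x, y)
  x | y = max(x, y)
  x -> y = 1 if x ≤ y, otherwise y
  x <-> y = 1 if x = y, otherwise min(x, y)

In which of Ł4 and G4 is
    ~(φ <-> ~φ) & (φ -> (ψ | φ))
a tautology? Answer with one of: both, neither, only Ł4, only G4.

only G4

In Ł4: at φ = 1/3, ψ = 0 the value is 1/3 — not a tautology.
In G4: every assignment gives 1 — tautology.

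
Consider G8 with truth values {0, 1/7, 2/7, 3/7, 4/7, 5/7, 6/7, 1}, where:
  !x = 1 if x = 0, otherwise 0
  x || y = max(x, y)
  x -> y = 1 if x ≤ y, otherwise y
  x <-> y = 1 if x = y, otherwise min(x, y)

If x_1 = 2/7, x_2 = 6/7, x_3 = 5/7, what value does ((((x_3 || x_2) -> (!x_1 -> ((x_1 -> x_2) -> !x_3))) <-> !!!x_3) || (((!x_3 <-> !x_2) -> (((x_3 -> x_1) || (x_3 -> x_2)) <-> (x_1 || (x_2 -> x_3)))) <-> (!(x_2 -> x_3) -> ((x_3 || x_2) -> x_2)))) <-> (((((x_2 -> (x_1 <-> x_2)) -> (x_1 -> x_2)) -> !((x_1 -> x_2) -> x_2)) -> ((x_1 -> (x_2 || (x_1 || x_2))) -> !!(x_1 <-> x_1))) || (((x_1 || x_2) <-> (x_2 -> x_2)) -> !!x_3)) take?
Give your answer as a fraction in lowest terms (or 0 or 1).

x_3 || x_2 = 5/7 || 6/7 = 6/7
!x_1 = !2/7 = 0
x_1 -> x_2 = 2/7 -> 6/7 = 1
!x_3 = !5/7 = 0
(x_1 -> x_2) -> !x_3 = 1 -> 0 = 0
!x_1 -> ((x_1 -> x_2) -> !x_3) = 0 -> 0 = 1
(x_3 || x_2) -> (!x_1 -> ((x_1 -> x_2) -> !x_3)) = 6/7 -> 1 = 1
!x_3 = !5/7 = 0
!!x_3 = !0 = 1
!!!x_3 = !1 = 0
((x_3 || x_2) -> (!x_1 -> ((x_1 -> x_2) -> !x_3))) <-> !!!x_3 = 1 <-> 0 = 0
!x_3 = !5/7 = 0
!x_2 = !6/7 = 0
!x_3 <-> !x_2 = 0 <-> 0 = 1
x_3 -> x_1 = 5/7 -> 2/7 = 2/7
x_3 -> x_2 = 5/7 -> 6/7 = 1
(x_3 -> x_1) || (x_3 -> x_2) = 2/7 || 1 = 1
x_2 -> x_3 = 6/7 -> 5/7 = 5/7
x_1 || (x_2 -> x_3) = 2/7 || 5/7 = 5/7
((x_3 -> x_1) || (x_3 -> x_2)) <-> (x_1 || (x_2 -> x_3)) = 1 <-> 5/7 = 5/7
(!x_3 <-> !x_2) -> (((x_3 -> x_1) || (x_3 -> x_2)) <-> (x_1 || (x_2 -> x_3))) = 1 -> 5/7 = 5/7
x_2 -> x_3 = 6/7 -> 5/7 = 5/7
!(x_2 -> x_3) = !5/7 = 0
x_3 || x_2 = 5/7 || 6/7 = 6/7
(x_3 || x_2) -> x_2 = 6/7 -> 6/7 = 1
!(x_2 -> x_3) -> ((x_3 || x_2) -> x_2) = 0 -> 1 = 1
((!x_3 <-> !x_2) -> (((x_3 -> x_1) || (x_3 -> x_2)) <-> (x_1 || (x_2 -> x_3)))) <-> (!(x_2 -> x_3) -> ((x_3 || x_2) -> x_2)) = 5/7 <-> 1 = 5/7
(((x_3 || x_2) -> (!x_1 -> ((x_1 -> x_2) -> !x_3))) <-> !!!x_3) || (((!x_3 <-> !x_2) -> (((x_3 -> x_1) || (x_3 -> x_2)) <-> (x_1 || (x_2 -> x_3)))) <-> (!(x_2 -> x_3) -> ((x_3 || x_2) -> x_2))) = 0 || 5/7 = 5/7
x_1 <-> x_2 = 2/7 <-> 6/7 = 2/7
x_2 -> (x_1 <-> x_2) = 6/7 -> 2/7 = 2/7
x_1 -> x_2 = 2/7 -> 6/7 = 1
(x_2 -> (x_1 <-> x_2)) -> (x_1 -> x_2) = 2/7 -> 1 = 1
x_1 -> x_2 = 2/7 -> 6/7 = 1
(x_1 -> x_2) -> x_2 = 1 -> 6/7 = 6/7
!((x_1 -> x_2) -> x_2) = !6/7 = 0
((x_2 -> (x_1 <-> x_2)) -> (x_1 -> x_2)) -> !((x_1 -> x_2) -> x_2) = 1 -> 0 = 0
x_1 || x_2 = 2/7 || 6/7 = 6/7
x_2 || (x_1 || x_2) = 6/7 || 6/7 = 6/7
x_1 -> (x_2 || (x_1 || x_2)) = 2/7 -> 6/7 = 1
x_1 <-> x_1 = 2/7 <-> 2/7 = 1
!(x_1 <-> x_1) = !1 = 0
!!(x_1 <-> x_1) = !0 = 1
(x_1 -> (x_2 || (x_1 || x_2))) -> !!(x_1 <-> x_1) = 1 -> 1 = 1
(((x_2 -> (x_1 <-> x_2)) -> (x_1 -> x_2)) -> !((x_1 -> x_2) -> x_2)) -> ((x_1 -> (x_2 || (x_1 || x_2))) -> !!(x_1 <-> x_1)) = 0 -> 1 = 1
x_1 || x_2 = 2/7 || 6/7 = 6/7
x_2 -> x_2 = 6/7 -> 6/7 = 1
(x_1 || x_2) <-> (x_2 -> x_2) = 6/7 <-> 1 = 6/7
!x_3 = !5/7 = 0
!!x_3 = !0 = 1
((x_1 || x_2) <-> (x_2 -> x_2)) -> !!x_3 = 6/7 -> 1 = 1
((((x_2 -> (x_1 <-> x_2)) -> (x_1 -> x_2)) -> !((x_1 -> x_2) -> x_2)) -> ((x_1 -> (x_2 || (x_1 || x_2))) -> !!(x_1 <-> x_1))) || (((x_1 || x_2) <-> (x_2 -> x_2)) -> !!x_3) = 1 || 1 = 1
((((x_3 || x_2) -> (!x_1 -> ((x_1 -> x_2) -> !x_3))) <-> !!!x_3) || (((!x_3 <-> !x_2) -> (((x_3 -> x_1) || (x_3 -> x_2)) <-> (x_1 || (x_2 -> x_3)))) <-> (!(x_2 -> x_3) -> ((x_3 || x_2) -> x_2)))) <-> (((((x_2 -> (x_1 <-> x_2)) -> (x_1 -> x_2)) -> !((x_1 -> x_2) -> x_2)) -> ((x_1 -> (x_2 || (x_1 || x_2))) -> !!(x_1 <-> x_1))) || (((x_1 || x_2) <-> (x_2 -> x_2)) -> !!x_3)) = 5/7 <-> 1 = 5/7

5/7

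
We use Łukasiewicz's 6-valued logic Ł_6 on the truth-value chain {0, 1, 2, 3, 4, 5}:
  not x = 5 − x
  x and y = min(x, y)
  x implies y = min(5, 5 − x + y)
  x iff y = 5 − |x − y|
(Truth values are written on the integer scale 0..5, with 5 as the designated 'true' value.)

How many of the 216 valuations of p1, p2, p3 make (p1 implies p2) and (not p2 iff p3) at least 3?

122

value 5: 21 assignments (counts)
value 4: 49 assignments (counts)
value 3: 52 assignments (counts)
value 2: 45 assignments
value 1: 32 assignments
value 0: 17 assignments
So 122 of the 216 assignments meet the threshold.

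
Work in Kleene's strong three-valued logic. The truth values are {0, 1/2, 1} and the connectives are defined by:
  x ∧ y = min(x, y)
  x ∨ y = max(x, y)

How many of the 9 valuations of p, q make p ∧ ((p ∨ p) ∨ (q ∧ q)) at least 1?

3

p = 0, q = 0 ↦ 0  <
p = 0, q = 1/2 ↦ 0  <
p = 0, q = 1 ↦ 0  <
p = 1/2, q = 0 ↦ 1/2  <
p = 1/2, q = 1/2 ↦ 1/2  <
p = 1/2, q = 1 ↦ 1/2  <
p = 1, q = 0 ↦ 1  ≥
p = 1, q = 1/2 ↦ 1  ≥
p = 1, q = 1 ↦ 1  ≥
So 3 of the 9 assignments meet the threshold.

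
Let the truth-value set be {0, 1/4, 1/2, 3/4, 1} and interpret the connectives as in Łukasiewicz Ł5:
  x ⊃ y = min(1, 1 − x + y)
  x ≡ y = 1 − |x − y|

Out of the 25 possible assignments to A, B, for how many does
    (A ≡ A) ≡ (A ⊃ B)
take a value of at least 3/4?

19

value 1: 15 assignments (counts)
value 3/4: 4 assignments (counts)
value 1/2: 3 assignments
value 1/4: 2 assignments
value 0: 1 assignment
So 19 of the 25 assignments meet the threshold.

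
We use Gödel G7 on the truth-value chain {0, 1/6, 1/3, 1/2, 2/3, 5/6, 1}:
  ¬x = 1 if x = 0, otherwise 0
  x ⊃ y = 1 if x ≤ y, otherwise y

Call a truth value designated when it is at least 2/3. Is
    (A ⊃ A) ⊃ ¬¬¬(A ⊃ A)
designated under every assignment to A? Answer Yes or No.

Counterexample: take A = 0.
A ⊃ A = 0 ⊃ 0 = 1
A ⊃ A = 0 ⊃ 0 = 1
¬(A ⊃ A) = ¬1 = 0
¬¬(A ⊃ A) = ¬0 = 1
¬¬¬(A ⊃ A) = ¬1 = 0
(A ⊃ A) ⊃ ¬¬¬(A ⊃ A) = 1 ⊃ 0 = 0
This gives 0, which is below 2/3.

No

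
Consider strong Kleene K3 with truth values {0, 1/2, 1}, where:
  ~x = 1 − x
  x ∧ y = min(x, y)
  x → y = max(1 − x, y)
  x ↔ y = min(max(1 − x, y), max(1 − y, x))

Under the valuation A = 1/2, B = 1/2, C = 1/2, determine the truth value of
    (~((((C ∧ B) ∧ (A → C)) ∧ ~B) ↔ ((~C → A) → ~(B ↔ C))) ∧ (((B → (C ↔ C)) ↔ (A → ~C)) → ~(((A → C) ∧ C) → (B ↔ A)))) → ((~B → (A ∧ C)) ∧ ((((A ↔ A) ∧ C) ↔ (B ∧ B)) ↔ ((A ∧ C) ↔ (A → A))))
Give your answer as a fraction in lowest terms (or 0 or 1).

C ∧ B = 1/2 ∧ 1/2 = 1/2
A → C = 1/2 → 1/2 = 1/2
(C ∧ B) ∧ (A → C) = 1/2 ∧ 1/2 = 1/2
~B = ~1/2 = 1/2
((C ∧ B) ∧ (A → C)) ∧ ~B = 1/2 ∧ 1/2 = 1/2
~C = ~1/2 = 1/2
~C → A = 1/2 → 1/2 = 1/2
B ↔ C = 1/2 ↔ 1/2 = 1/2
~(B ↔ C) = ~1/2 = 1/2
(~C → A) → ~(B ↔ C) = 1/2 → 1/2 = 1/2
(((C ∧ B) ∧ (A → C)) ∧ ~B) ↔ ((~C → A) → ~(B ↔ C)) = 1/2 ↔ 1/2 = 1/2
~((((C ∧ B) ∧ (A → C)) ∧ ~B) ↔ ((~C → A) → ~(B ↔ C))) = ~1/2 = 1/2
C ↔ C = 1/2 ↔ 1/2 = 1/2
B → (C ↔ C) = 1/2 → 1/2 = 1/2
~C = ~1/2 = 1/2
A → ~C = 1/2 → 1/2 = 1/2
(B → (C ↔ C)) ↔ (A → ~C) = 1/2 ↔ 1/2 = 1/2
A → C = 1/2 → 1/2 = 1/2
(A → C) ∧ C = 1/2 ∧ 1/2 = 1/2
B ↔ A = 1/2 ↔ 1/2 = 1/2
((A → C) ∧ C) → (B ↔ A) = 1/2 → 1/2 = 1/2
~(((A → C) ∧ C) → (B ↔ A)) = ~1/2 = 1/2
((B → (C ↔ C)) ↔ (A → ~C)) → ~(((A → C) ∧ C) → (B ↔ A)) = 1/2 → 1/2 = 1/2
~((((C ∧ B) ∧ (A → C)) ∧ ~B) ↔ ((~C → A) → ~(B ↔ C))) ∧ (((B → (C ↔ C)) ↔ (A → ~C)) → ~(((A → C) ∧ C) → (B ↔ A))) = 1/2 ∧ 1/2 = 1/2
~B = ~1/2 = 1/2
A ∧ C = 1/2 ∧ 1/2 = 1/2
~B → (A ∧ C) = 1/2 → 1/2 = 1/2
A ↔ A = 1/2 ↔ 1/2 = 1/2
(A ↔ A) ∧ C = 1/2 ∧ 1/2 = 1/2
B ∧ B = 1/2 ∧ 1/2 = 1/2
((A ↔ A) ∧ C) ↔ (B ∧ B) = 1/2 ↔ 1/2 = 1/2
A ∧ C = 1/2 ∧ 1/2 = 1/2
A → A = 1/2 → 1/2 = 1/2
(A ∧ C) ↔ (A → A) = 1/2 ↔ 1/2 = 1/2
(((A ↔ A) ∧ C) ↔ (B ∧ B)) ↔ ((A ∧ C) ↔ (A → A)) = 1/2 ↔ 1/2 = 1/2
(~B → (A ∧ C)) ∧ ((((A ↔ A) ∧ C) ↔ (B ∧ B)) ↔ ((A ∧ C) ↔ (A → A))) = 1/2 ∧ 1/2 = 1/2
(~((((C ∧ B) ∧ (A → C)) ∧ ~B) ↔ ((~C → A) → ~(B ↔ C))) ∧ (((B → (C ↔ C)) ↔ (A → ~C)) → ~(((A → C) ∧ C) → (B ↔ A)))) → ((~B → (A ∧ C)) ∧ ((((A ↔ A) ∧ C) ↔ (B ∧ B)) ↔ ((A ∧ C) ↔ (A → A)))) = 1/2 → 1/2 = 1/2

1/2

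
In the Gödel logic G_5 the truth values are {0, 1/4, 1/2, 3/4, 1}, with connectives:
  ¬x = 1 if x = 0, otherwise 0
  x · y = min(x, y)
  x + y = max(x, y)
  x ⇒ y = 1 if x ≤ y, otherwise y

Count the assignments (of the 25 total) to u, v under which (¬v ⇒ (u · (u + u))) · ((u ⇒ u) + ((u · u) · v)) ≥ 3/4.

22

value 1: 21 assignments (counts)
value 3/4: 1 assignment (counts)
value 1/2: 1 assignment
value 1/4: 1 assignment
value 0: 1 assignment
So 22 of the 25 assignments meet the threshold.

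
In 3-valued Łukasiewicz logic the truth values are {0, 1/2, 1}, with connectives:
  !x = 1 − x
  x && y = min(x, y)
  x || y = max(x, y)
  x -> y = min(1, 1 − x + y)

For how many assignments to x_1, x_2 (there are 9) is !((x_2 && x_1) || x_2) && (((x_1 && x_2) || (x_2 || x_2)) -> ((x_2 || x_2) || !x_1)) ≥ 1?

x_1 = 0, x_2 = 0 ↦ 1  ≥
x_1 = 0, x_2 = 1/2 ↦ 1/2  <
x_1 = 0, x_2 = 1 ↦ 0  <
x_1 = 1/2, x_2 = 0 ↦ 1  ≥
x_1 = 1/2, x_2 = 1/2 ↦ 1/2  <
x_1 = 1/2, x_2 = 1 ↦ 0  <
x_1 = 1, x_2 = 0 ↦ 1  ≥
x_1 = 1, x_2 = 1/2 ↦ 1/2  <
x_1 = 1, x_2 = 1 ↦ 0  <
So 3 of the 9 assignments meet the threshold.

3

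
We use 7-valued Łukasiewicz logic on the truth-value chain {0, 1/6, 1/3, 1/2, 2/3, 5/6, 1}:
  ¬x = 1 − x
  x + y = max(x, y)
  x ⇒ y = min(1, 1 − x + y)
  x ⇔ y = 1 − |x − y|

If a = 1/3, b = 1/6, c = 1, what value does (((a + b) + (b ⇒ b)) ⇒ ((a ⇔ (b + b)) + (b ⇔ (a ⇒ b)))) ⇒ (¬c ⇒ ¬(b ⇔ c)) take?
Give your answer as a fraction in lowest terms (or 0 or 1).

a + b = 1/3 + 1/6 = 1/3
b ⇒ b = 1/6 ⇒ 1/6 = 1
(a + b) + (b ⇒ b) = 1/3 + 1 = 1
b + b = 1/6 + 1/6 = 1/6
a ⇔ (b + b) = 1/3 ⇔ 1/6 = 5/6
a ⇒ b = 1/3 ⇒ 1/6 = 5/6
b ⇔ (a ⇒ b) = 1/6 ⇔ 5/6 = 1/3
(a ⇔ (b + b)) + (b ⇔ (a ⇒ b)) = 5/6 + 1/3 = 5/6
((a + b) + (b ⇒ b)) ⇒ ((a ⇔ (b + b)) + (b ⇔ (a ⇒ b))) = 1 ⇒ 5/6 = 5/6
¬c = ¬1 = 0
b ⇔ c = 1/6 ⇔ 1 = 1/6
¬(b ⇔ c) = ¬1/6 = 5/6
¬c ⇒ ¬(b ⇔ c) = 0 ⇒ 5/6 = 1
(((a + b) + (b ⇒ b)) ⇒ ((a ⇔ (b + b)) + (b ⇔ (a ⇒ b)))) ⇒ (¬c ⇒ ¬(b ⇔ c)) = 5/6 ⇒ 1 = 1

1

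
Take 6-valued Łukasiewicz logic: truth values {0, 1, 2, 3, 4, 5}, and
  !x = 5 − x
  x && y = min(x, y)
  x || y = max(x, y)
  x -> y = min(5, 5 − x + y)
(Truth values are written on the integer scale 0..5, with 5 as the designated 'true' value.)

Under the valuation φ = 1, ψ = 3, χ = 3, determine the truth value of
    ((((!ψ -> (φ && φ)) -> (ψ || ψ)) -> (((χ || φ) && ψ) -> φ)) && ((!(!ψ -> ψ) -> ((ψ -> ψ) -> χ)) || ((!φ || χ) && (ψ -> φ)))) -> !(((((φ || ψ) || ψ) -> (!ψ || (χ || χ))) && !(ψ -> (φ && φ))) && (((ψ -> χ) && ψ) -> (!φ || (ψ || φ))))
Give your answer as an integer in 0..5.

!ψ = !3 = 2
φ && φ = 1 && 1 = 1
!ψ -> (φ && φ) = 2 -> 1 = 4
ψ || ψ = 3 || 3 = 3
(!ψ -> (φ && φ)) -> (ψ || ψ) = 4 -> 3 = 4
χ || φ = 3 || 1 = 3
(χ || φ) && ψ = 3 && 3 = 3
((χ || φ) && ψ) -> φ = 3 -> 1 = 3
((!ψ -> (φ && φ)) -> (ψ || ψ)) -> (((χ || φ) && ψ) -> φ) = 4 -> 3 = 4
!ψ = !3 = 2
!ψ -> ψ = 2 -> 3 = 5
!(!ψ -> ψ) = !5 = 0
ψ -> ψ = 3 -> 3 = 5
(ψ -> ψ) -> χ = 5 -> 3 = 3
!(!ψ -> ψ) -> ((ψ -> ψ) -> χ) = 0 -> 3 = 5
!φ = !1 = 4
!φ || χ = 4 || 3 = 4
ψ -> φ = 3 -> 1 = 3
(!φ || χ) && (ψ -> φ) = 4 && 3 = 3
(!(!ψ -> ψ) -> ((ψ -> ψ) -> χ)) || ((!φ || χ) && (ψ -> φ)) = 5 || 3 = 5
(((!ψ -> (φ && φ)) -> (ψ || ψ)) -> (((χ || φ) && ψ) -> φ)) && ((!(!ψ -> ψ) -> ((ψ -> ψ) -> χ)) || ((!φ || χ) && (ψ -> φ))) = 4 && 5 = 4
φ || ψ = 1 || 3 = 3
(φ || ψ) || ψ = 3 || 3 = 3
!ψ = !3 = 2
χ || χ = 3 || 3 = 3
!ψ || (χ || χ) = 2 || 3 = 3
((φ || ψ) || ψ) -> (!ψ || (χ || χ)) = 3 -> 3 = 5
φ && φ = 1 && 1 = 1
ψ -> (φ && φ) = 3 -> 1 = 3
!(ψ -> (φ && φ)) = !3 = 2
(((φ || ψ) || ψ) -> (!ψ || (χ || χ))) && !(ψ -> (φ && φ)) = 5 && 2 = 2
ψ -> χ = 3 -> 3 = 5
(ψ -> χ) && ψ = 5 && 3 = 3
!φ = !1 = 4
ψ || φ = 3 || 1 = 3
!φ || (ψ || φ) = 4 || 3 = 4
((ψ -> χ) && ψ) -> (!φ || (ψ || φ)) = 3 -> 4 = 5
((((φ || ψ) || ψ) -> (!ψ || (χ || χ))) && !(ψ -> (φ && φ))) && (((ψ -> χ) && ψ) -> (!φ || (ψ || φ))) = 2 && 5 = 2
!(((((φ || ψ) || ψ) -> (!ψ || (χ || χ))) && !(ψ -> (φ && φ))) && (((ψ -> χ) && ψ) -> (!φ || (ψ || φ)))) = !2 = 3
((((!ψ -> (φ && φ)) -> (ψ || ψ)) -> (((χ || φ) && ψ) -> φ)) && ((!(!ψ -> ψ) -> ((ψ -> ψ) -> χ)) || ((!φ || χ) && (ψ -> φ)))) -> !(((((φ || ψ) || ψ) -> (!ψ || (χ || χ))) && !(ψ -> (φ && φ))) && (((ψ -> χ) && ψ) -> (!φ || (ψ || φ)))) = 4 -> 3 = 4

4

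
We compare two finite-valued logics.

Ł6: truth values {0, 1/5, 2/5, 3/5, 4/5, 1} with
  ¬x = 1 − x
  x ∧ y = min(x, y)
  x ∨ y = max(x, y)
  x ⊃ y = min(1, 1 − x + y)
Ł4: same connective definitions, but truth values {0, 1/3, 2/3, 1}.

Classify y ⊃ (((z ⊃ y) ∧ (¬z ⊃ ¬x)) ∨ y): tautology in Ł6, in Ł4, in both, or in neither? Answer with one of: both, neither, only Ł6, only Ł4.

both

In Ł6: every assignment gives 1 — tautology.
In Ł4: every assignment gives 1 — tautology.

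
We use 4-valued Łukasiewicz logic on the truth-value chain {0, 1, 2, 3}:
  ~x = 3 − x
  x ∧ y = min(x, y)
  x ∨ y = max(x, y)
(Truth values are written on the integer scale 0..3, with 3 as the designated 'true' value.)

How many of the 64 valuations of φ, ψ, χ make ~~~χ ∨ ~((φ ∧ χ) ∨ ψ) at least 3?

19

value 3: 19 assignments (counts)
value 2: 21 assignments
value 1: 17 assignments
value 0: 7 assignments
So 19 of the 64 assignments meet the threshold.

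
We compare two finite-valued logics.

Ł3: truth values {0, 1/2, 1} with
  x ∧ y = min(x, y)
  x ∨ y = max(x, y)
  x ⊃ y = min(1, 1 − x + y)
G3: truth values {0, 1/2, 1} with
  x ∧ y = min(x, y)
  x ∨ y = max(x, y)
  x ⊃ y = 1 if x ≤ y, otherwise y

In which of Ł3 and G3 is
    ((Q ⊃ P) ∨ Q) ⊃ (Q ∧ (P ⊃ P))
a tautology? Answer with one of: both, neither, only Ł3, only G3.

In Ł3: at P = 0, Q = 0 the value is 0 — not a tautology.
In G3: at P = 0, Q = 0 the value is 0 — not a tautology.

neither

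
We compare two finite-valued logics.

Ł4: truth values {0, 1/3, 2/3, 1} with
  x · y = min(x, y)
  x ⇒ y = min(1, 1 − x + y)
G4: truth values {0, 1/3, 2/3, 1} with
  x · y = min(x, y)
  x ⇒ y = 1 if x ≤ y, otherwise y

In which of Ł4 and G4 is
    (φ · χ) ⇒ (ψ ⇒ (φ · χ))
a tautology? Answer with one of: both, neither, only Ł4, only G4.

In Ł4: every assignment gives 1 — tautology.
In G4: every assignment gives 1 — tautology.

both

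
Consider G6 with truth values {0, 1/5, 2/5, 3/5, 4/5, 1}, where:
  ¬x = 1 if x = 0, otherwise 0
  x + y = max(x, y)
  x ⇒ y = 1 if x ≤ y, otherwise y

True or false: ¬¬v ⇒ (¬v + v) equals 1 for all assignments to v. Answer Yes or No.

Counterexample: take v = 1/5.
¬v = ¬1/5 = 0
¬¬v = ¬0 = 1
¬v = ¬1/5 = 0
¬v + v = 0 + 1/5 = 1/5
¬¬v ⇒ (¬v + v) = 1 ⇒ 1/5 = 1/5
This gives 1/5 ≠ 1.

No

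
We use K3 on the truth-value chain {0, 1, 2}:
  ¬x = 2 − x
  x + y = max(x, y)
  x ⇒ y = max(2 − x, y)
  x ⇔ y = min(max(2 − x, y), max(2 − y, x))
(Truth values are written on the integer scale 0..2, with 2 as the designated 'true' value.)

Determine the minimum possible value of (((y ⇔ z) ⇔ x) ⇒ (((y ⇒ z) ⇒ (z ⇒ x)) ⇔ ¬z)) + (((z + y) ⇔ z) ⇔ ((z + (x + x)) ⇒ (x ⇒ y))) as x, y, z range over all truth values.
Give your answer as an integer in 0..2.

Take x = 0, y = 0, z = 1:
y ⇔ z = 0 ⇔ 1 = 1
(y ⇔ z) ⇔ x = 1 ⇔ 0 = 1
y ⇒ z = 0 ⇒ 1 = 2
z ⇒ x = 1 ⇒ 0 = 1
(y ⇒ z) ⇒ (z ⇒ x) = 2 ⇒ 1 = 1
¬z = ¬1 = 1
((y ⇒ z) ⇒ (z ⇒ x)) ⇔ ¬z = 1 ⇔ 1 = 1
((y ⇔ z) ⇔ x) ⇒ (((y ⇒ z) ⇒ (z ⇒ x)) ⇔ ¬z) = 1 ⇒ 1 = 1
z + y = 1 + 0 = 1
(z + y) ⇔ z = 1 ⇔ 1 = 1
x + x = 0 + 0 = 0
z + (x + x) = 1 + 0 = 1
x ⇒ y = 0 ⇒ 0 = 2
(z + (x + x)) ⇒ (x ⇒ y) = 1 ⇒ 2 = 2
((z + y) ⇔ z) ⇔ ((z + (x + x)) ⇒ (x ⇒ y)) = 1 ⇔ 2 = 1
(((y ⇔ z) ⇔ x) ⇒ (((y ⇒ z) ⇒ (z ⇒ x)) ⇔ ¬z)) + (((z + y) ⇔ z) ⇔ ((z + (x + x)) ⇒ (x ⇒ y))) = 1 + 1 = 1
No assignment yields a value below 1, so this is the minimum.

1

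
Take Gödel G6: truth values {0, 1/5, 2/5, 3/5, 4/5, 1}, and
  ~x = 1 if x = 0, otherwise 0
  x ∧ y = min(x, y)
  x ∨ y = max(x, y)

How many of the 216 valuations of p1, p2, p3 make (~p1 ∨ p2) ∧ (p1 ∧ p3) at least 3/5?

value 1: 1 assignment (counts)
value 4/5: 7 assignments (counts)
value 3/5: 19 assignments (counts)
value 2/5: 37 assignments
value 1/5: 61 assignments
value 0: 91 assignments
So 27 of the 216 assignments meet the threshold.

27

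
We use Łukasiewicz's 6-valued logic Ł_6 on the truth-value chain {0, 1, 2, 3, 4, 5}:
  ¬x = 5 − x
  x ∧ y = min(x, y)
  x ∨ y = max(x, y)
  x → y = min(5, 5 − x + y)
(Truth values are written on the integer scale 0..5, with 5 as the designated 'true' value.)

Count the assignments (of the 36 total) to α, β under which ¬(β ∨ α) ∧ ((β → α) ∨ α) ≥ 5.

1

value 5: 1 assignment (counts)
value 4: 3 assignments
value 3: 5 assignments
value 2: 7 assignments
value 1: 9 assignments
value 0: 11 assignments
So 1 of the 36 assignments meets the threshold.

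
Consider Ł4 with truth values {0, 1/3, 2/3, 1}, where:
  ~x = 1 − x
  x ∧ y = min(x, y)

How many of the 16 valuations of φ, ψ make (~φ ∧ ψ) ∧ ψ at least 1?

1

φ = 0, ψ = 0 ↦ 0  <
φ = 0, ψ = 1/3 ↦ 1/3  <
φ = 0, ψ = 2/3 ↦ 2/3  <
φ = 0, ψ = 1 ↦ 1  ≥
φ = 1/3, ψ = 0 ↦ 0  <
φ = 1/3, ψ = 1/3 ↦ 1/3  <
φ = 1/3, ψ = 2/3 ↦ 2/3  <
φ = 1/3, ψ = 1 ↦ 2/3  <
φ = 2/3, ψ = 0 ↦ 0  <
φ = 2/3, ψ = 1/3 ↦ 1/3  <
φ = 2/3, ψ = 2/3 ↦ 1/3  <
φ = 2/3, ψ = 1 ↦ 1/3  <
φ = 1, ψ = 0 ↦ 0  <
φ = 1, ψ = 1/3 ↦ 0  <
φ = 1, ψ = 2/3 ↦ 0  <
φ = 1, ψ = 1 ↦ 0  <
So 1 of the 16 assignments meets the threshold.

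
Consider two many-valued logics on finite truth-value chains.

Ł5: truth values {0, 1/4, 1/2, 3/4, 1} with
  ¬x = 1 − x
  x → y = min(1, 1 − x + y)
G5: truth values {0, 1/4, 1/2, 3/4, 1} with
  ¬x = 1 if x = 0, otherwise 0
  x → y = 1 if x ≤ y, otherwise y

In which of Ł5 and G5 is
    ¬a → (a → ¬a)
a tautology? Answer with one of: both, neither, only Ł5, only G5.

both

In Ł5: every assignment gives 1 — tautology.
In G5: every assignment gives 1 — tautology.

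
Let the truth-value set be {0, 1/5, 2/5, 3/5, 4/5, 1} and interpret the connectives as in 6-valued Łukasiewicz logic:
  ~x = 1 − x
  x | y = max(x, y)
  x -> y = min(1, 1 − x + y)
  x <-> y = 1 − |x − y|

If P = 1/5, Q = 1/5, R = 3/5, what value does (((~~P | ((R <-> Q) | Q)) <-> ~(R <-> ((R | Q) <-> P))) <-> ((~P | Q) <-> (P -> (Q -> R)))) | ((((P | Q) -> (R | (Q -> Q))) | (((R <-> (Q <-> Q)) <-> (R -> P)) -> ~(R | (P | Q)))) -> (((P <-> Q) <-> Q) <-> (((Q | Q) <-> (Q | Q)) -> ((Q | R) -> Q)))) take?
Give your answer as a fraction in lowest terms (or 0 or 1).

~P = ~1/5 = 4/5
~~P = ~4/5 = 1/5
R <-> Q = 3/5 <-> 1/5 = 3/5
(R <-> Q) | Q = 3/5 | 1/5 = 3/5
~~P | ((R <-> Q) | Q) = 1/5 | 3/5 = 3/5
R | Q = 3/5 | 1/5 = 3/5
(R | Q) <-> P = 3/5 <-> 1/5 = 3/5
R <-> ((R | Q) <-> P) = 3/5 <-> 3/5 = 1
~(R <-> ((R | Q) <-> P)) = ~1 = 0
(~~P | ((R <-> Q) | Q)) <-> ~(R <-> ((R | Q) <-> P)) = 3/5 <-> 0 = 2/5
~P = ~1/5 = 4/5
~P | Q = 4/5 | 1/5 = 4/5
Q -> R = 1/5 -> 3/5 = 1
P -> (Q -> R) = 1/5 -> 1 = 1
(~P | Q) <-> (P -> (Q -> R)) = 4/5 <-> 1 = 4/5
((~~P | ((R <-> Q) | Q)) <-> ~(R <-> ((R | Q) <-> P))) <-> ((~P | Q) <-> (P -> (Q -> R))) = 2/5 <-> 4/5 = 3/5
P | Q = 1/5 | 1/5 = 1/5
Q -> Q = 1/5 -> 1/5 = 1
R | (Q -> Q) = 3/5 | 1 = 1
(P | Q) -> (R | (Q -> Q)) = 1/5 -> 1 = 1
Q <-> Q = 1/5 <-> 1/5 = 1
R <-> (Q <-> Q) = 3/5 <-> 1 = 3/5
R -> P = 3/5 -> 1/5 = 3/5
(R <-> (Q <-> Q)) <-> (R -> P) = 3/5 <-> 3/5 = 1
P | Q = 1/5 | 1/5 = 1/5
R | (P | Q) = 3/5 | 1/5 = 3/5
~(R | (P | Q)) = ~3/5 = 2/5
((R <-> (Q <-> Q)) <-> (R -> P)) -> ~(R | (P | Q)) = 1 -> 2/5 = 2/5
((P | Q) -> (R | (Q -> Q))) | (((R <-> (Q <-> Q)) <-> (R -> P)) -> ~(R | (P | Q))) = 1 | 2/5 = 1
P <-> Q = 1/5 <-> 1/5 = 1
(P <-> Q) <-> Q = 1 <-> 1/5 = 1/5
Q | Q = 1/5 | 1/5 = 1/5
Q | Q = 1/5 | 1/5 = 1/5
(Q | Q) <-> (Q | Q) = 1/5 <-> 1/5 = 1
Q | R = 1/5 | 3/5 = 3/5
(Q | R) -> Q = 3/5 -> 1/5 = 3/5
((Q | Q) <-> (Q | Q)) -> ((Q | R) -> Q) = 1 -> 3/5 = 3/5
((P <-> Q) <-> Q) <-> (((Q | Q) <-> (Q | Q)) -> ((Q | R) -> Q)) = 1/5 <-> 3/5 = 3/5
(((P | Q) -> (R | (Q -> Q))) | (((R <-> (Q <-> Q)) <-> (R -> P)) -> ~(R | (P | Q)))) -> (((P <-> Q) <-> Q) <-> (((Q | Q) <-> (Q | Q)) -> ((Q | R) -> Q))) = 1 -> 3/5 = 3/5
(((~~P | ((R <-> Q) | Q)) <-> ~(R <-> ((R | Q) <-> P))) <-> ((~P | Q) <-> (P -> (Q -> R)))) | ((((P | Q) -> (R | (Q -> Q))) | (((R <-> (Q <-> Q)) <-> (R -> P)) -> ~(R | (P | Q)))) -> (((P <-> Q) <-> Q) <-> (((Q | Q) <-> (Q | Q)) -> ((Q | R) -> Q)))) = 3/5 | 3/5 = 3/5

3/5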